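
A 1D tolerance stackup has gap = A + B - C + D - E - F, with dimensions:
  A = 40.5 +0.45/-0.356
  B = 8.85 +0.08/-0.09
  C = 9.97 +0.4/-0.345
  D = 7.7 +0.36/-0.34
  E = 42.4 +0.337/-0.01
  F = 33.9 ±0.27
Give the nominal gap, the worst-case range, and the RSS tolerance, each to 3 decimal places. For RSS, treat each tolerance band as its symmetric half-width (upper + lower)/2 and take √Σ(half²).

nominal=-29.220 wc=[-31.013,-27.705] rss=0.731

Stack each dimension's contribution:
  +A: nom +40.500 → Σnom=40.500; wc +0.450/-0.356 → slack +0.450/-0.356; half-tol=0.403, Σhalf²=0.162409
  +B: nom +8.850 → Σnom=49.350; wc +0.080/-0.090 → slack +0.530/-0.446; half-tol=0.085, Σhalf²=0.169634
  -C: nom -9.970 → Σnom=39.380; wc +0.345/-0.400 → slack +0.875/-0.846; half-tol=0.372, Σhalf²=0.308390
  +D: nom +7.700 → Σnom=47.080; wc +0.360/-0.340 → slack +1.235/-1.186; half-tol=0.350, Σhalf²=0.430890
  -E: nom -42.400 → Σnom=4.680; wc +0.010/-0.337 → slack +1.245/-1.523; half-tol=0.174, Σhalf²=0.460993
  -F: nom -33.900 → Σnom=-29.220; wc +0.270/-0.270 → slack +1.515/-1.793; half-tol=0.270, Σhalf²=0.533892
Nominal = -29.220. Worst-case = [-29.220 - 1.793, -29.220 + 1.515] = [-31.013, -27.705]. RSS = √0.533892 = 0.731.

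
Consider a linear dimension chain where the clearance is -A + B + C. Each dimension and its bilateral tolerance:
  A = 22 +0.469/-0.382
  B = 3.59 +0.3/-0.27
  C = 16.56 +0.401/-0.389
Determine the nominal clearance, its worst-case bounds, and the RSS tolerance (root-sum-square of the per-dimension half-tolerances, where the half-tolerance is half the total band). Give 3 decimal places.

nominal=-1.850 wc=[-2.978,-0.767] rss=0.647

Stack each dimension's contribution:
  -A: nom -22.000 → Σnom=-22.000; wc +0.382/-0.469 → slack +0.382/-0.469; half-tol=0.425, Σhalf²=0.181050
  +B: nom +3.590 → Σnom=-18.410; wc +0.300/-0.270 → slack +0.682/-0.739; half-tol=0.285, Σhalf²=0.262275
  +C: nom +16.560 → Σnom=-1.850; wc +0.401/-0.389 → slack +1.083/-1.128; half-tol=0.395, Σhalf²=0.418300
Nominal = -1.850. Worst-case = [-1.850 - 1.128, -1.850 + 1.083] = [-2.978, -0.767]. RSS = √0.418300 = 0.647.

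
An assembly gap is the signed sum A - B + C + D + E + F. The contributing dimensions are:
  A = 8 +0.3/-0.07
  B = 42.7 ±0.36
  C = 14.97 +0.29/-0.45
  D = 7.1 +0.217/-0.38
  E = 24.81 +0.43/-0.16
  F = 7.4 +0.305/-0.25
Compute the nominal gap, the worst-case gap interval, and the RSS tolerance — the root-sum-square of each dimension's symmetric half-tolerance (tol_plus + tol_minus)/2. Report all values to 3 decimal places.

Stack each dimension's contribution:
  +A: nom +8.000 → Σnom=8.000; wc +0.300/-0.070 → slack +0.300/-0.070; half-tol=0.185, Σhalf²=0.034225
  -B: nom -42.700 → Σnom=-34.700; wc +0.360/-0.360 → slack +0.660/-0.430; half-tol=0.360, Σhalf²=0.163825
  +C: nom +14.970 → Σnom=-19.730; wc +0.290/-0.450 → slack +0.950/-0.880; half-tol=0.370, Σhalf²=0.300725
  +D: nom +7.100 → Σnom=-12.630; wc +0.217/-0.380 → slack +1.167/-1.260; half-tol=0.298, Σhalf²=0.389827
  +E: nom +24.810 → Σnom=12.180; wc +0.430/-0.160 → slack +1.597/-1.420; half-tol=0.295, Σhalf²=0.476852
  +F: nom +7.400 → Σnom=19.580; wc +0.305/-0.250 → slack +1.902/-1.670; half-tol=0.277, Σhalf²=0.553858
Nominal = 19.580. Worst-case = [19.580 - 1.670, 19.580 + 1.902] = [17.910, 21.482]. RSS = √0.553858 = 0.744.

nominal=19.580 wc=[17.910,21.482] rss=0.744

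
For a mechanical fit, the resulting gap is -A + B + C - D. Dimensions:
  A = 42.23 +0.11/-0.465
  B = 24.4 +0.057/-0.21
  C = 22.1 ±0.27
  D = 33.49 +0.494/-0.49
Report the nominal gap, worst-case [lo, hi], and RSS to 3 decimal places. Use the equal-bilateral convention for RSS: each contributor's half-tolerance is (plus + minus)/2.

Stack each dimension's contribution:
  -A: nom -42.230 → Σnom=-42.230; wc +0.465/-0.110 → slack +0.465/-0.110; half-tol=0.288, Σhalf²=0.082656
  +B: nom +24.400 → Σnom=-17.830; wc +0.057/-0.210 → slack +0.522/-0.320; half-tol=0.134, Σhalf²=0.100479
  +C: nom +22.100 → Σnom=4.270; wc +0.270/-0.270 → slack +0.792/-0.590; half-tol=0.270, Σhalf²=0.173379
  -D: nom -33.490 → Σnom=-29.220; wc +0.490/-0.494 → slack +1.282/-1.084; half-tol=0.492, Σhalf²=0.415443
Nominal = -29.220. Worst-case = [-29.220 - 1.084, -29.220 + 1.282] = [-30.304, -27.938]. RSS = √0.415443 = 0.645.

nominal=-29.220 wc=[-30.304,-27.938] rss=0.645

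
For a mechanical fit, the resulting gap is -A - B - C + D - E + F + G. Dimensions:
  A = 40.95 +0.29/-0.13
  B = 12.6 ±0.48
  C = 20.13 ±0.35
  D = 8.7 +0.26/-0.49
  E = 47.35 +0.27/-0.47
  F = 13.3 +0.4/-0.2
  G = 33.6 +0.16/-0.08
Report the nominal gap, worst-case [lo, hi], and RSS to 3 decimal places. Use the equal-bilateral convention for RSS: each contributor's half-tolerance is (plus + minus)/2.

nominal=-65.430 wc=[-67.590,-63.180] rss=0.883

Stack each dimension's contribution:
  -A: nom -40.950 → Σnom=-40.950; wc +0.130/-0.290 → slack +0.130/-0.290; half-tol=0.210, Σhalf²=0.044100
  -B: nom -12.600 → Σnom=-53.550; wc +0.480/-0.480 → slack +0.610/-0.770; half-tol=0.480, Σhalf²=0.274500
  -C: nom -20.130 → Σnom=-73.680; wc +0.350/-0.350 → slack +0.960/-1.120; half-tol=0.350, Σhalf²=0.397000
  +D: nom +8.700 → Σnom=-64.980; wc +0.260/-0.490 → slack +1.220/-1.610; half-tol=0.375, Σhalf²=0.537625
  -E: nom -47.350 → Σnom=-112.330; wc +0.470/-0.270 → slack +1.690/-1.880; half-tol=0.370, Σhalf²=0.674525
  +F: nom +13.300 → Σnom=-99.030; wc +0.400/-0.200 → slack +2.090/-2.080; half-tol=0.300, Σhalf²=0.764525
  +G: nom +33.600 → Σnom=-65.430; wc +0.160/-0.080 → slack +2.250/-2.160; half-tol=0.120, Σhalf²=0.778925
Nominal = -65.430. Worst-case = [-65.430 - 2.160, -65.430 + 2.250] = [-67.590, -63.180]. RSS = √0.778925 = 0.883.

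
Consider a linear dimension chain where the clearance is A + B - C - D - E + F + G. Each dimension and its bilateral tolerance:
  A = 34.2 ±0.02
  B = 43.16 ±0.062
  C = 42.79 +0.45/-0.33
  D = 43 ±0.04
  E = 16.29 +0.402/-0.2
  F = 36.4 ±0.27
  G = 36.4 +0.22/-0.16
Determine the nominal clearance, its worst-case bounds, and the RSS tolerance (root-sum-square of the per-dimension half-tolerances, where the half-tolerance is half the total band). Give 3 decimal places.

Stack each dimension's contribution:
  +A: nom +34.200 → Σnom=34.200; wc +0.020/-0.020 → slack +0.020/-0.020; half-tol=0.020, Σhalf²=0.000400
  +B: nom +43.160 → Σnom=77.360; wc +0.062/-0.062 → slack +0.082/-0.082; half-tol=0.062, Σhalf²=0.004244
  -C: nom -42.790 → Σnom=34.570; wc +0.330/-0.450 → slack +0.412/-0.532; half-tol=0.390, Σhalf²=0.156344
  -D: nom -43.000 → Σnom=-8.430; wc +0.040/-0.040 → slack +0.452/-0.572; half-tol=0.040, Σhalf²=0.157944
  -E: nom -16.290 → Σnom=-24.720; wc +0.200/-0.402 → slack +0.652/-0.974; half-tol=0.301, Σhalf²=0.248545
  +F: nom +36.400 → Σnom=11.680; wc +0.270/-0.270 → slack +0.922/-1.244; half-tol=0.270, Σhalf²=0.321445
  +G: nom +36.400 → Σnom=48.080; wc +0.220/-0.160 → slack +1.142/-1.404; half-tol=0.190, Σhalf²=0.357545
Nominal = 48.080. Worst-case = [48.080 - 1.404, 48.080 + 1.142] = [46.676, 49.222]. RSS = √0.357545 = 0.598.

nominal=48.080 wc=[46.676,49.222] rss=0.598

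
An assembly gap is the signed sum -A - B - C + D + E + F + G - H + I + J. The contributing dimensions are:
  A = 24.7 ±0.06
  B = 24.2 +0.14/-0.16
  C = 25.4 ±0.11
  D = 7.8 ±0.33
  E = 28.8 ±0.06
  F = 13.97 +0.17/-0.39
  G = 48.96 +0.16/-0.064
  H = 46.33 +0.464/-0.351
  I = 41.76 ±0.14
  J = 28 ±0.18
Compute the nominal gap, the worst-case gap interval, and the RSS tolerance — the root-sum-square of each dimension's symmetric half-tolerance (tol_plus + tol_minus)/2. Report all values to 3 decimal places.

nominal=48.660 wc=[46.722,50.381] rss=0.678

Stack each dimension's contribution:
  -A: nom -24.700 → Σnom=-24.700; wc +0.060/-0.060 → slack +0.060/-0.060; half-tol=0.060, Σhalf²=0.003600
  -B: nom -24.200 → Σnom=-48.900; wc +0.160/-0.140 → slack +0.220/-0.200; half-tol=0.150, Σhalf²=0.026100
  -C: nom -25.400 → Σnom=-74.300; wc +0.110/-0.110 → slack +0.330/-0.310; half-tol=0.110, Σhalf²=0.038200
  +D: nom +7.800 → Σnom=-66.500; wc +0.330/-0.330 → slack +0.660/-0.640; half-tol=0.330, Σhalf²=0.147100
  +E: nom +28.800 → Σnom=-37.700; wc +0.060/-0.060 → slack +0.720/-0.700; half-tol=0.060, Σhalf²=0.150700
  +F: nom +13.970 → Σnom=-23.730; wc +0.170/-0.390 → slack +0.890/-1.090; half-tol=0.280, Σhalf²=0.229100
  +G: nom +48.960 → Σnom=25.230; wc +0.160/-0.064 → slack +1.050/-1.154; half-tol=0.112, Σhalf²=0.241644
  -H: nom -46.330 → Σnom=-21.100; wc +0.351/-0.464 → slack +1.401/-1.618; half-tol=0.407, Σhalf²=0.407700
  +I: nom +41.760 → Σnom=20.660; wc +0.140/-0.140 → slack +1.541/-1.758; half-tol=0.140, Σhalf²=0.427300
  +J: nom +28.000 → Σnom=48.660; wc +0.180/-0.180 → slack +1.721/-1.938; half-tol=0.180, Σhalf²=0.459700
Nominal = 48.660. Worst-case = [48.660 - 1.938, 48.660 + 1.721] = [46.722, 50.381]. RSS = √0.459700 = 0.678.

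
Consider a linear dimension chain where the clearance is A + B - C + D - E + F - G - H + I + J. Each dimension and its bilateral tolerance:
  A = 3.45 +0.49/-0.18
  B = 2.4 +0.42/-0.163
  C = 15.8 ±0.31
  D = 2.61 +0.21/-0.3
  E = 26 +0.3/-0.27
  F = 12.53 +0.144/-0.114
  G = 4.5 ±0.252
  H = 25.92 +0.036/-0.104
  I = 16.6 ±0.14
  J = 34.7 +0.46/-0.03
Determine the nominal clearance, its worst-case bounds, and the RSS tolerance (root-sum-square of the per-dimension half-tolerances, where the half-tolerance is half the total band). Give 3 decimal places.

nominal=0.070 wc=[-1.755,2.870] rss=0.777

Stack each dimension's contribution:
  +A: nom +3.450 → Σnom=3.450; wc +0.490/-0.180 → slack +0.490/-0.180; half-tol=0.335, Σhalf²=0.112225
  +B: nom +2.400 → Σnom=5.850; wc +0.420/-0.163 → slack +0.910/-0.343; half-tol=0.291, Σhalf²=0.197197
  -C: nom -15.800 → Σnom=-9.950; wc +0.310/-0.310 → slack +1.220/-0.653; half-tol=0.310, Σhalf²=0.293297
  +D: nom +2.610 → Σnom=-7.340; wc +0.210/-0.300 → slack +1.430/-0.953; half-tol=0.255, Σhalf²=0.358322
  -E: nom -26.000 → Σnom=-33.340; wc +0.270/-0.300 → slack +1.700/-1.253; half-tol=0.285, Σhalf²=0.439547
  +F: nom +12.530 → Σnom=-20.810; wc +0.144/-0.114 → slack +1.844/-1.367; half-tol=0.129, Σhalf²=0.456188
  -G: nom -4.500 → Σnom=-25.310; wc +0.252/-0.252 → slack +2.096/-1.619; half-tol=0.252, Σhalf²=0.519692
  -H: nom -25.920 → Σnom=-51.230; wc +0.104/-0.036 → slack +2.200/-1.655; half-tol=0.070, Σhalf²=0.524592
  +I: nom +16.600 → Σnom=-34.630; wc +0.140/-0.140 → slack +2.340/-1.795; half-tol=0.140, Σhalf²=0.544192
  +J: nom +34.700 → Σnom=0.070; wc +0.460/-0.030 → slack +2.800/-1.825; half-tol=0.245, Σhalf²=0.604217
Nominal = 0.070. Worst-case = [0.070 - 1.825, 0.070 + 2.800] = [-1.755, 2.870]. RSS = √0.604217 = 0.777.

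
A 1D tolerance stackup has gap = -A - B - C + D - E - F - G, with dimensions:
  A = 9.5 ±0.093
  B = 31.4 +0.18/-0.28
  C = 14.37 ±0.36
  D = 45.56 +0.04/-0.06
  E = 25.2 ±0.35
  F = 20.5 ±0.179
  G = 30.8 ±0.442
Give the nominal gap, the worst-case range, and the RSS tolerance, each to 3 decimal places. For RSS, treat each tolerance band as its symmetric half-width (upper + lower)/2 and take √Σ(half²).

nominal=-86.210 wc=[-87.874,-84.466] rss=0.737

Stack each dimension's contribution:
  -A: nom -9.500 → Σnom=-9.500; wc +0.093/-0.093 → slack +0.093/-0.093; half-tol=0.093, Σhalf²=0.008649
  -B: nom -31.400 → Σnom=-40.900; wc +0.280/-0.180 → slack +0.373/-0.273; half-tol=0.230, Σhalf²=0.061549
  -C: nom -14.370 → Σnom=-55.270; wc +0.360/-0.360 → slack +0.733/-0.633; half-tol=0.360, Σhalf²=0.191149
  +D: nom +45.560 → Σnom=-9.710; wc +0.040/-0.060 → slack +0.773/-0.693; half-tol=0.050, Σhalf²=0.193649
  -E: nom -25.200 → Σnom=-34.910; wc +0.350/-0.350 → slack +1.123/-1.043; half-tol=0.350, Σhalf²=0.316149
  -F: nom -20.500 → Σnom=-55.410; wc +0.179/-0.179 → slack +1.302/-1.222; half-tol=0.179, Σhalf²=0.348190
  -G: nom -30.800 → Σnom=-86.210; wc +0.442/-0.442 → slack +1.744/-1.664; half-tol=0.442, Σhalf²=0.543554
Nominal = -86.210. Worst-case = [-86.210 - 1.664, -86.210 + 1.744] = [-87.874, -84.466]. RSS = √0.543554 = 0.737.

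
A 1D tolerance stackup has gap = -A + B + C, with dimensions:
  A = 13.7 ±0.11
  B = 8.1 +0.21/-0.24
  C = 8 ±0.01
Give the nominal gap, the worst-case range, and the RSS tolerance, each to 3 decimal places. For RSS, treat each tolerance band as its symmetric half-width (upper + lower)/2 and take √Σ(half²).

nominal=2.400 wc=[2.040,2.730] rss=0.251

Stack each dimension's contribution:
  -A: nom -13.700 → Σnom=-13.700; wc +0.110/-0.110 → slack +0.110/-0.110; half-tol=0.110, Σhalf²=0.012100
  +B: nom +8.100 → Σnom=-5.600; wc +0.210/-0.240 → slack +0.320/-0.350; half-tol=0.225, Σhalf²=0.062725
  +C: nom +8.000 → Σnom=2.400; wc +0.010/-0.010 → slack +0.330/-0.360; half-tol=0.010, Σhalf²=0.062825
Nominal = 2.400. Worst-case = [2.400 - 0.360, 2.400 + 0.330] = [2.040, 2.730]. RSS = √0.062825 = 0.251.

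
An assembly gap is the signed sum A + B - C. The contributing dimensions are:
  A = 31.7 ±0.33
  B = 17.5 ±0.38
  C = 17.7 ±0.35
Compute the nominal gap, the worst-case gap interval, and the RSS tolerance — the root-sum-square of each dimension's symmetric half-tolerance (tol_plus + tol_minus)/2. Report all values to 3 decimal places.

nominal=31.500 wc=[30.440,32.560] rss=0.613

Stack each dimension's contribution:
  +A: nom +31.700 → Σnom=31.700; wc +0.330/-0.330 → slack +0.330/-0.330; half-tol=0.330, Σhalf²=0.108900
  +B: nom +17.500 → Σnom=49.200; wc +0.380/-0.380 → slack +0.710/-0.710; half-tol=0.380, Σhalf²=0.253300
  -C: nom -17.700 → Σnom=31.500; wc +0.350/-0.350 → slack +1.060/-1.060; half-tol=0.350, Σhalf²=0.375800
Nominal = 31.500. Worst-case = [31.500 - 1.060, 31.500 + 1.060] = [30.440, 32.560]. RSS = √0.375800 = 0.613.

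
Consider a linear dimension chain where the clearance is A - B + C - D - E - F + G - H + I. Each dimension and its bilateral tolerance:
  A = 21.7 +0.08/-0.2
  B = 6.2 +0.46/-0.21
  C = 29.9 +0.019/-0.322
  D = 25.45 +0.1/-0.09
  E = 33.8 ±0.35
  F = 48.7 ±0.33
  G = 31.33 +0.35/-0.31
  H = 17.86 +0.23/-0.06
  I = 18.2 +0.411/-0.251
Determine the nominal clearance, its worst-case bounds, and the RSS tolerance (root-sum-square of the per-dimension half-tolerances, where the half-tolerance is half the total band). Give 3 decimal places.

nominal=-30.880 wc=[-33.433,-28.980] rss=0.801

Stack each dimension's contribution:
  +A: nom +21.700 → Σnom=21.700; wc +0.080/-0.200 → slack +0.080/-0.200; half-tol=0.140, Σhalf²=0.019600
  -B: nom -6.200 → Σnom=15.500; wc +0.210/-0.460 → slack +0.290/-0.660; half-tol=0.335, Σhalf²=0.131825
  +C: nom +29.900 → Σnom=45.400; wc +0.019/-0.322 → slack +0.309/-0.982; half-tol=0.171, Σhalf²=0.160895
  -D: nom -25.450 → Σnom=19.950; wc +0.090/-0.100 → slack +0.399/-1.082; half-tol=0.095, Σhalf²=0.169920
  -E: nom -33.800 → Σnom=-13.850; wc +0.350/-0.350 → slack +0.749/-1.432; half-tol=0.350, Σhalf²=0.292420
  -F: nom -48.700 → Σnom=-62.550; wc +0.330/-0.330 → slack +1.079/-1.762; half-tol=0.330, Σhalf²=0.401320
  +G: nom +31.330 → Σnom=-31.220; wc +0.350/-0.310 → slack +1.429/-2.072; half-tol=0.330, Σhalf²=0.510220
  -H: nom -17.860 → Σnom=-49.080; wc +0.060/-0.230 → slack +1.489/-2.302; half-tol=0.145, Σhalf²=0.531245
  +I: nom +18.200 → Σnom=-30.880; wc +0.411/-0.251 → slack +1.900/-2.553; half-tol=0.331, Σhalf²=0.640806
Nominal = -30.880. Worst-case = [-30.880 - 2.553, -30.880 + 1.900] = [-33.433, -28.980]. RSS = √0.640806 = 0.801.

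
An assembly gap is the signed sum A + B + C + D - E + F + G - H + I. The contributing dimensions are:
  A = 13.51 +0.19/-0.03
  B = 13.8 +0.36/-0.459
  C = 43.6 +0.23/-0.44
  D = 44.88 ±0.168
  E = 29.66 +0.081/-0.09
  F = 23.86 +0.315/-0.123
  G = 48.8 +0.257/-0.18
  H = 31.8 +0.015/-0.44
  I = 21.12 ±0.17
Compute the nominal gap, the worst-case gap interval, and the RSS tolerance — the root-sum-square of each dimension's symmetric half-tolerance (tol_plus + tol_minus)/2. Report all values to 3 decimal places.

Stack each dimension's contribution:
  +A: nom +13.510 → Σnom=13.510; wc +0.190/-0.030 → slack +0.190/-0.030; half-tol=0.110, Σhalf²=0.012100
  +B: nom +13.800 → Σnom=27.310; wc +0.360/-0.459 → slack +0.550/-0.489; half-tol=0.409, Σhalf²=0.179790
  +C: nom +43.600 → Σnom=70.910; wc +0.230/-0.440 → slack +0.780/-0.929; half-tol=0.335, Σhalf²=0.292015
  +D: nom +44.880 → Σnom=115.790; wc +0.168/-0.168 → slack +0.948/-1.097; half-tol=0.168, Σhalf²=0.320239
  -E: nom -29.660 → Σnom=86.130; wc +0.090/-0.081 → slack +1.038/-1.178; half-tol=0.085, Σhalf²=0.327550
  +F: nom +23.860 → Σnom=109.990; wc +0.315/-0.123 → slack +1.353/-1.301; half-tol=0.219, Σhalf²=0.375511
  +G: nom +48.800 → Σnom=158.790; wc +0.257/-0.180 → slack +1.610/-1.481; half-tol=0.218, Σhalf²=0.423253
  -H: nom -31.800 → Σnom=126.990; wc +0.440/-0.015 → slack +2.050/-1.496; half-tol=0.228, Σhalf²=0.475009
  +I: nom +21.120 → Σnom=148.110; wc +0.170/-0.170 → slack +2.220/-1.666; half-tol=0.170, Σhalf²=0.503909
Nominal = 148.110. Worst-case = [148.110 - 1.666, 148.110 + 2.220] = [146.444, 150.330]. RSS = √0.503909 = 0.710.

nominal=148.110 wc=[146.444,150.330] rss=0.710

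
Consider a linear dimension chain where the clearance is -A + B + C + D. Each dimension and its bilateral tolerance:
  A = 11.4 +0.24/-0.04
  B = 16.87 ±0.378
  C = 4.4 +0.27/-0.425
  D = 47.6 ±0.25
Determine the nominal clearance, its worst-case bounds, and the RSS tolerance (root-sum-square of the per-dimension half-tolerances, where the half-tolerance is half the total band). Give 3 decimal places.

Stack each dimension's contribution:
  -A: nom -11.400 → Σnom=-11.400; wc +0.040/-0.240 → slack +0.040/-0.240; half-tol=0.140, Σhalf²=0.019600
  +B: nom +16.870 → Σnom=5.470; wc +0.378/-0.378 → slack +0.418/-0.618; half-tol=0.378, Σhalf²=0.162484
  +C: nom +4.400 → Σnom=9.870; wc +0.270/-0.425 → slack +0.688/-1.043; half-tol=0.348, Σhalf²=0.283240
  +D: nom +47.600 → Σnom=57.470; wc +0.250/-0.250 → slack +0.938/-1.293; half-tol=0.250, Σhalf²=0.345740
Nominal = 57.470. Worst-case = [57.470 - 1.293, 57.470 + 0.938] = [56.177, 58.408]. RSS = √0.345740 = 0.588.

nominal=57.470 wc=[56.177,58.408] rss=0.588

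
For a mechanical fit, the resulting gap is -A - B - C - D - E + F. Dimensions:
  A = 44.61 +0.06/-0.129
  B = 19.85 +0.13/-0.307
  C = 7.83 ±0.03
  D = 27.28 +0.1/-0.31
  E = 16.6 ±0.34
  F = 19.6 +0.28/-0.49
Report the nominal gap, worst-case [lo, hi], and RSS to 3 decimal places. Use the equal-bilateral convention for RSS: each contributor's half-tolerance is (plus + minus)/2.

Stack each dimension's contribution:
  -A: nom -44.610 → Σnom=-44.610; wc +0.129/-0.060 → slack +0.129/-0.060; half-tol=0.095, Σhalf²=0.008930
  -B: nom -19.850 → Σnom=-64.460; wc +0.307/-0.130 → slack +0.436/-0.190; half-tol=0.218, Σhalf²=0.056673
  -C: nom -7.830 → Σnom=-72.290; wc +0.030/-0.030 → slack +0.466/-0.220; half-tol=0.030, Σhalf²=0.057572
  -D: nom -27.280 → Σnom=-99.570; wc +0.310/-0.100 → slack +0.776/-0.320; half-tol=0.205, Σhalf²=0.099598
  -E: nom -16.600 → Σnom=-116.170; wc +0.340/-0.340 → slack +1.116/-0.660; half-tol=0.340, Σhalf²=0.215198
  +F: nom +19.600 → Σnom=-96.570; wc +0.280/-0.490 → slack +1.396/-1.150; half-tol=0.385, Σhalf²=0.363423
Nominal = -96.570. Worst-case = [-96.570 - 1.150, -96.570 + 1.396] = [-97.720, -95.174]. RSS = √0.363423 = 0.603.

nominal=-96.570 wc=[-97.720,-95.174] rss=0.603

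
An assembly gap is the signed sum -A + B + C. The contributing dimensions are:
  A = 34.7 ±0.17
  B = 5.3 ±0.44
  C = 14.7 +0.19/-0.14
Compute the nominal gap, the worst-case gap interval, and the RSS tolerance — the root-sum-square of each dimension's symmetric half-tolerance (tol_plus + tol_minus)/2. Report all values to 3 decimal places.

Stack each dimension's contribution:
  -A: nom -34.700 → Σnom=-34.700; wc +0.170/-0.170 → slack +0.170/-0.170; half-tol=0.170, Σhalf²=0.028900
  +B: nom +5.300 → Σnom=-29.400; wc +0.440/-0.440 → slack +0.610/-0.610; half-tol=0.440, Σhalf²=0.222500
  +C: nom +14.700 → Σnom=-14.700; wc +0.190/-0.140 → slack +0.800/-0.750; half-tol=0.165, Σhalf²=0.249725
Nominal = -14.700. Worst-case = [-14.700 - 0.750, -14.700 + 0.800] = [-15.450, -13.900]. RSS = √0.249725 = 0.500.

nominal=-14.700 wc=[-15.450,-13.900] rss=0.500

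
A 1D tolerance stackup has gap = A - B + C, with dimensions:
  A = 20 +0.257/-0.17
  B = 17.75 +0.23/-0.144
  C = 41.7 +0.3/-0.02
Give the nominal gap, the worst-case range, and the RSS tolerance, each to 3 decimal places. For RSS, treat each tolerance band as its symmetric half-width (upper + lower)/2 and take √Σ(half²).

Stack each dimension's contribution:
  +A: nom +20.000 → Σnom=20.000; wc +0.257/-0.170 → slack +0.257/-0.170; half-tol=0.214, Σhalf²=0.045582
  -B: nom -17.750 → Σnom=2.250; wc +0.144/-0.230 → slack +0.401/-0.400; half-tol=0.187, Σhalf²=0.080551
  +C: nom +41.700 → Σnom=43.950; wc +0.300/-0.020 → slack +0.701/-0.420; half-tol=0.160, Σhalf²=0.106151
Nominal = 43.950. Worst-case = [43.950 - 0.420, 43.950 + 0.701] = [43.530, 44.651]. RSS = √0.106151 = 0.326.

nominal=43.950 wc=[43.530,44.651] rss=0.326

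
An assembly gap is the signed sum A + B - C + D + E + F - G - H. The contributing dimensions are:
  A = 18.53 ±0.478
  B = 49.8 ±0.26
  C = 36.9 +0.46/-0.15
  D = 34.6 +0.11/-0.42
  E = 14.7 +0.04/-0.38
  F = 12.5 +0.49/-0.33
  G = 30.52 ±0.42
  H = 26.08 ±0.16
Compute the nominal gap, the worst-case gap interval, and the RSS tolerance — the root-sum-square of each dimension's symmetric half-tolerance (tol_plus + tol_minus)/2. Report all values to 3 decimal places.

Stack each dimension's contribution:
  +A: nom +18.530 → Σnom=18.530; wc +0.478/-0.478 → slack +0.478/-0.478; half-tol=0.478, Σhalf²=0.228484
  +B: nom +49.800 → Σnom=68.330; wc +0.260/-0.260 → slack +0.738/-0.738; half-tol=0.260, Σhalf²=0.296084
  -C: nom -36.900 → Σnom=31.430; wc +0.150/-0.460 → slack +0.888/-1.198; half-tol=0.305, Σhalf²=0.389109
  +D: nom +34.600 → Σnom=66.030; wc +0.110/-0.420 → slack +0.998/-1.618; half-tol=0.265, Σhalf²=0.459334
  +E: nom +14.700 → Σnom=80.730; wc +0.040/-0.380 → slack +1.038/-1.998; half-tol=0.210, Σhalf²=0.503434
  +F: nom +12.500 → Σnom=93.230; wc +0.490/-0.330 → slack +1.528/-2.328; half-tol=0.410, Σhalf²=0.671534
  -G: nom -30.520 → Σnom=62.710; wc +0.420/-0.420 → slack +1.948/-2.748; half-tol=0.420, Σhalf²=0.847934
  -H: nom -26.080 → Σnom=36.630; wc +0.160/-0.160 → slack +2.108/-2.908; half-tol=0.160, Σhalf²=0.873534
Nominal = 36.630. Worst-case = [36.630 - 2.908, 36.630 + 2.108] = [33.722, 38.738]. RSS = √0.873534 = 0.935.

nominal=36.630 wc=[33.722,38.738] rss=0.935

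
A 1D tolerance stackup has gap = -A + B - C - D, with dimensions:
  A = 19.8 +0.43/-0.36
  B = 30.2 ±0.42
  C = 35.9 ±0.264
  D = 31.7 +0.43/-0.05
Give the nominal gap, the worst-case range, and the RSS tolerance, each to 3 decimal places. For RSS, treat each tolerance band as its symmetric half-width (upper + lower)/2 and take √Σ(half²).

nominal=-57.200 wc=[-58.744,-56.106] rss=0.678

Stack each dimension's contribution:
  -A: nom -19.800 → Σnom=-19.800; wc +0.360/-0.430 → slack +0.360/-0.430; half-tol=0.395, Σhalf²=0.156025
  +B: nom +30.200 → Σnom=10.400; wc +0.420/-0.420 → slack +0.780/-0.850; half-tol=0.420, Σhalf²=0.332425
  -C: nom -35.900 → Σnom=-25.500; wc +0.264/-0.264 → slack +1.044/-1.114; half-tol=0.264, Σhalf²=0.402121
  -D: nom -31.700 → Σnom=-57.200; wc +0.050/-0.430 → slack +1.094/-1.544; half-tol=0.240, Σhalf²=0.459721
Nominal = -57.200. Worst-case = [-57.200 - 1.544, -57.200 + 1.094] = [-58.744, -56.106]. RSS = √0.459721 = 0.678.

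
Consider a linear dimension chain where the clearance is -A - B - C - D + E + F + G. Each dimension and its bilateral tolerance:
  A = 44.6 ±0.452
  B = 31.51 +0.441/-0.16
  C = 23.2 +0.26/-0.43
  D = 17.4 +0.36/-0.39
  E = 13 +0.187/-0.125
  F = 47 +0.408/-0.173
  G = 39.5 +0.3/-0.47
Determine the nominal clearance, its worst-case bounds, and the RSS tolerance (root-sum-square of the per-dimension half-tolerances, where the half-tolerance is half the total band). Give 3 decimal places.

Stack each dimension's contribution:
  -A: nom -44.600 → Σnom=-44.600; wc +0.452/-0.452 → slack +0.452/-0.452; half-tol=0.452, Σhalf²=0.204304
  -B: nom -31.510 → Σnom=-76.110; wc +0.160/-0.441 → slack +0.612/-0.893; half-tol=0.300, Σhalf²=0.294604
  -C: nom -23.200 → Σnom=-99.310; wc +0.430/-0.260 → slack +1.042/-1.153; half-tol=0.345, Σhalf²=0.413629
  -D: nom -17.400 → Σnom=-116.710; wc +0.390/-0.360 → slack +1.432/-1.513; half-tol=0.375, Σhalf²=0.554254
  +E: nom +13.000 → Σnom=-103.710; wc +0.187/-0.125 → slack +1.619/-1.638; half-tol=0.156, Σhalf²=0.578590
  +F: nom +47.000 → Σnom=-56.710; wc +0.408/-0.173 → slack +2.027/-1.811; half-tol=0.290, Σhalf²=0.662981
  +G: nom +39.500 → Σnom=-17.210; wc +0.300/-0.470 → slack +2.327/-2.281; half-tol=0.385, Σhalf²=0.811206
Nominal = -17.210. Worst-case = [-17.210 - 2.281, -17.210 + 2.327] = [-19.491, -14.883]. RSS = √0.811206 = 0.901.

nominal=-17.210 wc=[-19.491,-14.883] rss=0.901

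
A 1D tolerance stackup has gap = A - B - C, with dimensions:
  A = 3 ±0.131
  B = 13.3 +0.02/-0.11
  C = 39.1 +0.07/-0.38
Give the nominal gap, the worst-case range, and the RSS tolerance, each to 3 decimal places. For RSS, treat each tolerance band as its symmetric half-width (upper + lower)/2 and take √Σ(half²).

nominal=-49.400 wc=[-49.621,-48.779] rss=0.268

Stack each dimension's contribution:
  +A: nom +3.000 → Σnom=3.000; wc +0.131/-0.131 → slack +0.131/-0.131; half-tol=0.131, Σhalf²=0.017161
  -B: nom -13.300 → Σnom=-10.300; wc +0.110/-0.020 → slack +0.241/-0.151; half-tol=0.065, Σhalf²=0.021386
  -C: nom -39.100 → Σnom=-49.400; wc +0.380/-0.070 → slack +0.621/-0.221; half-tol=0.225, Σhalf²=0.072011
Nominal = -49.400. Worst-case = [-49.400 - 0.221, -49.400 + 0.621] = [-49.621, -48.779]. RSS = √0.072011 = 0.268.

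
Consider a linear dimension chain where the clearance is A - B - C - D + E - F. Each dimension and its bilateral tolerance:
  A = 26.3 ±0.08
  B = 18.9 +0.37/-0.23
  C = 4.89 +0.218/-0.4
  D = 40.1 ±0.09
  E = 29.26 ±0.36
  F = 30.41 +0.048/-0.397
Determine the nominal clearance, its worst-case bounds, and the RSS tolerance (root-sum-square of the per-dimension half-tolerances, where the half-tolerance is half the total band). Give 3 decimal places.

Stack each dimension's contribution:
  +A: nom +26.300 → Σnom=26.300; wc +0.080/-0.080 → slack +0.080/-0.080; half-tol=0.080, Σhalf²=0.006400
  -B: nom -18.900 → Σnom=7.400; wc +0.230/-0.370 → slack +0.310/-0.450; half-tol=0.300, Σhalf²=0.096400
  -C: nom -4.890 → Σnom=2.510; wc +0.400/-0.218 → slack +0.710/-0.668; half-tol=0.309, Σhalf²=0.191881
  -D: nom -40.100 → Σnom=-37.590; wc +0.090/-0.090 → slack +0.800/-0.758; half-tol=0.090, Σhalf²=0.199981
  +E: nom +29.260 → Σnom=-8.330; wc +0.360/-0.360 → slack +1.160/-1.118; half-tol=0.360, Σhalf²=0.329581
  -F: nom -30.410 → Σnom=-38.740; wc +0.397/-0.048 → slack +1.557/-1.166; half-tol=0.223, Σhalf²=0.379087
Nominal = -38.740. Worst-case = [-38.740 - 1.166, -38.740 + 1.557] = [-39.906, -37.183]. RSS = √0.379087 = 0.616.

nominal=-38.740 wc=[-39.906,-37.183] rss=0.616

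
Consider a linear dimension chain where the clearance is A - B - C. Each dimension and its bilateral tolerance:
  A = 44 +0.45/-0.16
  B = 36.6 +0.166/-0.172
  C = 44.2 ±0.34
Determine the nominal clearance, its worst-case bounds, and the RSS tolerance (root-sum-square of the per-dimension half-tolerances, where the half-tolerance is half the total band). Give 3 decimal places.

nominal=-36.800 wc=[-37.466,-35.838] rss=0.487

Stack each dimension's contribution:
  +A: nom +44.000 → Σnom=44.000; wc +0.450/-0.160 → slack +0.450/-0.160; half-tol=0.305, Σhalf²=0.093025
  -B: nom -36.600 → Σnom=7.400; wc +0.172/-0.166 → slack +0.622/-0.326; half-tol=0.169, Σhalf²=0.121586
  -C: nom -44.200 → Σnom=-36.800; wc +0.340/-0.340 → slack +0.962/-0.666; half-tol=0.340, Σhalf²=0.237186
Nominal = -36.800. Worst-case = [-36.800 - 0.666, -36.800 + 0.962] = [-37.466, -35.838]. RSS = √0.237186 = 0.487.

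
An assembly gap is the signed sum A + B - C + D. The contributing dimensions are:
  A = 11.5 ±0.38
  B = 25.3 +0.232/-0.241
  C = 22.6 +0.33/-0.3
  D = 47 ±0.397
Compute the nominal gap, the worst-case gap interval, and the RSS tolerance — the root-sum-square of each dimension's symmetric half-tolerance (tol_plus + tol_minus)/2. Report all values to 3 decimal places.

Stack each dimension's contribution:
  +A: nom +11.500 → Σnom=11.500; wc +0.380/-0.380 → slack +0.380/-0.380; half-tol=0.380, Σhalf²=0.144400
  +B: nom +25.300 → Σnom=36.800; wc +0.232/-0.241 → slack +0.612/-0.621; half-tol=0.236, Σhalf²=0.200332
  -C: nom -22.600 → Σnom=14.200; wc +0.300/-0.330 → slack +0.912/-0.951; half-tol=0.315, Σhalf²=0.299557
  +D: nom +47.000 → Σnom=61.200; wc +0.397/-0.397 → slack +1.309/-1.348; half-tol=0.397, Σhalf²=0.457166
Nominal = 61.200. Worst-case = [61.200 - 1.348, 61.200 + 1.309] = [59.852, 62.509]. RSS = √0.457166 = 0.676.

nominal=61.200 wc=[59.852,62.509] rss=0.676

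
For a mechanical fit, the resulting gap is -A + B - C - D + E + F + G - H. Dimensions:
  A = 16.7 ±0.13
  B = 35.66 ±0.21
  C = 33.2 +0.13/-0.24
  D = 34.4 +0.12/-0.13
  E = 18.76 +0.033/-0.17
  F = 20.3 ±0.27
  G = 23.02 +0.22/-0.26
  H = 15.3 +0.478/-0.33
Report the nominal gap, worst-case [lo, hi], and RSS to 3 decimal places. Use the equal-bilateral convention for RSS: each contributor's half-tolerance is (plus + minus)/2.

nominal=-1.860 wc=[-3.628,-0.297] rss=0.644

Stack each dimension's contribution:
  -A: nom -16.700 → Σnom=-16.700; wc +0.130/-0.130 → slack +0.130/-0.130; half-tol=0.130, Σhalf²=0.016900
  +B: nom +35.660 → Σnom=18.960; wc +0.210/-0.210 → slack +0.340/-0.340; half-tol=0.210, Σhalf²=0.061000
  -C: nom -33.200 → Σnom=-14.240; wc +0.240/-0.130 → slack +0.580/-0.470; half-tol=0.185, Σhalf²=0.095225
  -D: nom -34.400 → Σnom=-48.640; wc +0.130/-0.120 → slack +0.710/-0.590; half-tol=0.125, Σhalf²=0.110850
  +E: nom +18.760 → Σnom=-29.880; wc +0.033/-0.170 → slack +0.743/-0.760; half-tol=0.102, Σhalf²=0.121152
  +F: nom +20.300 → Σnom=-9.580; wc +0.270/-0.270 → slack +1.013/-1.030; half-tol=0.270, Σhalf²=0.194052
  +G: nom +23.020 → Σnom=13.440; wc +0.220/-0.260 → slack +1.233/-1.290; half-tol=0.240, Σhalf²=0.251652
  -H: nom -15.300 → Σnom=-1.860; wc +0.330/-0.478 → slack +1.563/-1.768; half-tol=0.404, Σhalf²=0.414868
Nominal = -1.860. Worst-case = [-1.860 - 1.768, -1.860 + 1.563] = [-3.628, -0.297]. RSS = √0.414868 = 0.644.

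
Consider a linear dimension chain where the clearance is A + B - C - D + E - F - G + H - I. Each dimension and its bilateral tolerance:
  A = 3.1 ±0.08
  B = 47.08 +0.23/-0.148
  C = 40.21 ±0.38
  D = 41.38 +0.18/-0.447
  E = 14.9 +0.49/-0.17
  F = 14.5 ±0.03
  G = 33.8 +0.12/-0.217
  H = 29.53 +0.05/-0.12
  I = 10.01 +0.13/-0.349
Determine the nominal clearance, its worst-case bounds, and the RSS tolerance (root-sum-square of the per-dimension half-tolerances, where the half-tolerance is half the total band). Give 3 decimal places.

Stack each dimension's contribution:
  +A: nom +3.100 → Σnom=3.100; wc +0.080/-0.080 → slack +0.080/-0.080; half-tol=0.080, Σhalf²=0.006400
  +B: nom +47.080 → Σnom=50.180; wc +0.230/-0.148 → slack +0.310/-0.228; half-tol=0.189, Σhalf²=0.042121
  -C: nom -40.210 → Σnom=9.970; wc +0.380/-0.380 → slack +0.690/-0.608; half-tol=0.380, Σhalf²=0.186521
  -D: nom -41.380 → Σnom=-31.410; wc +0.447/-0.180 → slack +1.137/-0.788; half-tol=0.314, Σhalf²=0.284803
  +E: nom +14.900 → Σnom=-16.510; wc +0.490/-0.170 → slack +1.627/-0.958; half-tol=0.330, Σhalf²=0.393703
  -F: nom -14.500 → Σnom=-31.010; wc +0.030/-0.030 → slack +1.657/-0.988; half-tol=0.030, Σhalf²=0.394603
  -G: nom -33.800 → Σnom=-64.810; wc +0.217/-0.120 → slack +1.874/-1.108; half-tol=0.168, Σhalf²=0.422996
  +H: nom +29.530 → Σnom=-35.280; wc +0.050/-0.120 → slack +1.924/-1.228; half-tol=0.085, Σhalf²=0.430221
  -I: nom -10.010 → Σnom=-45.290; wc +0.349/-0.130 → slack +2.273/-1.358; half-tol=0.239, Σhalf²=0.487581
Nominal = -45.290. Worst-case = [-45.290 - 1.358, -45.290 + 2.273] = [-46.648, -43.017]. RSS = √0.487581 = 0.698.

nominal=-45.290 wc=[-46.648,-43.017] rss=0.698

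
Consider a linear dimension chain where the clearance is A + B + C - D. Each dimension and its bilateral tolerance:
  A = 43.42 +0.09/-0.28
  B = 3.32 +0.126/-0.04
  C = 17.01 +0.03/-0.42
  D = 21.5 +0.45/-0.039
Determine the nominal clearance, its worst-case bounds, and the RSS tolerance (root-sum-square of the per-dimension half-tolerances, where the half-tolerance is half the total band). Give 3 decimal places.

Stack each dimension's contribution:
  +A: nom +43.420 → Σnom=43.420; wc +0.090/-0.280 → slack +0.090/-0.280; half-tol=0.185, Σhalf²=0.034225
  +B: nom +3.320 → Σnom=46.740; wc +0.126/-0.040 → slack +0.216/-0.320; half-tol=0.083, Σhalf²=0.041114
  +C: nom +17.010 → Σnom=63.750; wc +0.030/-0.420 → slack +0.246/-0.740; half-tol=0.225, Σhalf²=0.091739
  -D: nom -21.500 → Σnom=42.250; wc +0.039/-0.450 → slack +0.285/-1.190; half-tol=0.244, Σhalf²=0.151519
Nominal = 42.250. Worst-case = [42.250 - 1.190, 42.250 + 0.285] = [41.060, 42.535]. RSS = √0.151519 = 0.389.

nominal=42.250 wc=[41.060,42.535] rss=0.389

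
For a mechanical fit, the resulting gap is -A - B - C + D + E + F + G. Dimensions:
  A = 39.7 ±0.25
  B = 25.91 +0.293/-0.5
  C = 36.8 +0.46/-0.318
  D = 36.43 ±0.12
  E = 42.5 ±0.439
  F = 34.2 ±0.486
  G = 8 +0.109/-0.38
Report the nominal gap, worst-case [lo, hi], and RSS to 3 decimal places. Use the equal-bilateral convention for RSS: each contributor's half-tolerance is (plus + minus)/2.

Stack each dimension's contribution:
  -A: nom -39.700 → Σnom=-39.700; wc +0.250/-0.250 → slack +0.250/-0.250; half-tol=0.250, Σhalf²=0.062500
  -B: nom -25.910 → Σnom=-65.610; wc +0.500/-0.293 → slack +0.750/-0.543; half-tol=0.396, Σhalf²=0.219712
  -C: nom -36.800 → Σnom=-102.410; wc +0.318/-0.460 → slack +1.068/-1.003; half-tol=0.389, Σhalf²=0.371033
  +D: nom +36.430 → Σnom=-65.980; wc +0.120/-0.120 → slack +1.188/-1.123; half-tol=0.120, Σhalf²=0.385433
  +E: nom +42.500 → Σnom=-23.480; wc +0.439/-0.439 → slack +1.627/-1.562; half-tol=0.439, Σhalf²=0.578154
  +F: nom +34.200 → Σnom=10.720; wc +0.486/-0.486 → slack +2.113/-2.048; half-tol=0.486, Σhalf²=0.814350
  +G: nom +8.000 → Σnom=18.720; wc +0.109/-0.380 → slack +2.222/-2.428; half-tol=0.244, Σhalf²=0.874130
Nominal = 18.720. Worst-case = [18.720 - 2.428, 18.720 + 2.222] = [16.292, 20.942]. RSS = √0.874130 = 0.935.

nominal=18.720 wc=[16.292,20.942] rss=0.935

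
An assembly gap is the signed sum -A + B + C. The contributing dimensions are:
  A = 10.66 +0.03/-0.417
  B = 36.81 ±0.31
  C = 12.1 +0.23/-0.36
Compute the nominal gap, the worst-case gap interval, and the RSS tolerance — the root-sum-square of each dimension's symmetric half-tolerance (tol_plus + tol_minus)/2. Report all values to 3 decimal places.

Stack each dimension's contribution:
  -A: nom -10.660 → Σnom=-10.660; wc +0.417/-0.030 → slack +0.417/-0.030; half-tol=0.223, Σhalf²=0.049952
  +B: nom +36.810 → Σnom=26.150; wc +0.310/-0.310 → slack +0.727/-0.340; half-tol=0.310, Σhalf²=0.146052
  +C: nom +12.100 → Σnom=38.250; wc +0.230/-0.360 → slack +0.957/-0.700; half-tol=0.295, Σhalf²=0.233077
Nominal = 38.250. Worst-case = [38.250 - 0.700, 38.250 + 0.957] = [37.550, 39.207]. RSS = √0.233077 = 0.483.

nominal=38.250 wc=[37.550,39.207] rss=0.483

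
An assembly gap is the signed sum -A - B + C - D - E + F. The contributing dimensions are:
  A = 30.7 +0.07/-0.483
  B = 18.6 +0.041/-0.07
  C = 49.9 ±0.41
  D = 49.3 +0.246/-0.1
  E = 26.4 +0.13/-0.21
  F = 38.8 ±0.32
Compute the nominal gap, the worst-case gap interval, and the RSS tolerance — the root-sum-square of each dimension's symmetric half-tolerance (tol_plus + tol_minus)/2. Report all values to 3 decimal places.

Stack each dimension's contribution:
  -A: nom -30.700 → Σnom=-30.700; wc +0.483/-0.070 → slack +0.483/-0.070; half-tol=0.276, Σhalf²=0.076452
  -B: nom -18.600 → Σnom=-49.300; wc +0.070/-0.041 → slack +0.553/-0.111; half-tol=0.056, Σhalf²=0.079532
  +C: nom +49.900 → Σnom=0.600; wc +0.410/-0.410 → slack +0.963/-0.521; half-tol=0.410, Σhalf²=0.247632
  -D: nom -49.300 → Σnom=-48.700; wc +0.100/-0.246 → slack +1.063/-0.767; half-tol=0.173, Σhalf²=0.277561
  -E: nom -26.400 → Σnom=-75.100; wc +0.210/-0.130 → slack +1.273/-0.897; half-tol=0.170, Σhalf²=0.306461
  +F: nom +38.800 → Σnom=-36.300; wc +0.320/-0.320 → slack +1.593/-1.217; half-tol=0.320, Σhalf²=0.408861
Nominal = -36.300. Worst-case = [-36.300 - 1.217, -36.300 + 1.593] = [-37.517, -34.707]. RSS = √0.408861 = 0.639.

nominal=-36.300 wc=[-37.517,-34.707] rss=0.639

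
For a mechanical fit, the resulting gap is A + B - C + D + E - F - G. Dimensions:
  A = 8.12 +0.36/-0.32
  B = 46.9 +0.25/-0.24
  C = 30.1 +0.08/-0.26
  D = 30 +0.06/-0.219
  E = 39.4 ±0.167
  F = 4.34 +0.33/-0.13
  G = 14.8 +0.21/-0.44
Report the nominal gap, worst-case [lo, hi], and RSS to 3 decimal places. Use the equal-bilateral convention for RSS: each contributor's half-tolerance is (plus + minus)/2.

Stack each dimension's contribution:
  +A: nom +8.120 → Σnom=8.120; wc +0.360/-0.320 → slack +0.360/-0.320; half-tol=0.340, Σhalf²=0.115600
  +B: nom +46.900 → Σnom=55.020; wc +0.250/-0.240 → slack +0.610/-0.560; half-tol=0.245, Σhalf²=0.175625
  -C: nom -30.100 → Σnom=24.920; wc +0.260/-0.080 → slack +0.870/-0.640; half-tol=0.170, Σhalf²=0.204525
  +D: nom +30.000 → Σnom=54.920; wc +0.060/-0.219 → slack +0.930/-0.859; half-tol=0.140, Σhalf²=0.223985
  +E: nom +39.400 → Σnom=94.320; wc +0.167/-0.167 → slack +1.097/-1.026; half-tol=0.167, Σhalf²=0.251874
  -F: nom -4.340 → Σnom=89.980; wc +0.130/-0.330 → slack +1.227/-1.356; half-tol=0.230, Σhalf²=0.304774
  -G: nom -14.800 → Σnom=75.180; wc +0.440/-0.210 → slack +1.667/-1.566; half-tol=0.325, Σhalf²=0.410399
Nominal = 75.180. Worst-case = [75.180 - 1.566, 75.180 + 1.667] = [73.614, 76.847]. RSS = √0.410399 = 0.641.

nominal=75.180 wc=[73.614,76.847] rss=0.641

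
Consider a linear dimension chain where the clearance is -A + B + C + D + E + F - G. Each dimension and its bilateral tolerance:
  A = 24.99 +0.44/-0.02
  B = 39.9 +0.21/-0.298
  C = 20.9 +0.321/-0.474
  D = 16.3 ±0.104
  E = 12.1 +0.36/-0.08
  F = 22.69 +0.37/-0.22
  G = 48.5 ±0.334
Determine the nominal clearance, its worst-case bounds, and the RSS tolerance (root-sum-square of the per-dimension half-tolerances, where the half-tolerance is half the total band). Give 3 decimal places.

Stack each dimension's contribution:
  -A: nom -24.990 → Σnom=-24.990; wc +0.020/-0.440 → slack +0.020/-0.440; half-tol=0.230, Σhalf²=0.052900
  +B: nom +39.900 → Σnom=14.910; wc +0.210/-0.298 → slack +0.230/-0.738; half-tol=0.254, Σhalf²=0.117416
  +C: nom +20.900 → Σnom=35.810; wc +0.321/-0.474 → slack +0.551/-1.212; half-tol=0.397, Σhalf²=0.275422
  +D: nom +16.300 → Σnom=52.110; wc +0.104/-0.104 → slack +0.655/-1.316; half-tol=0.104, Σhalf²=0.286238
  +E: nom +12.100 → Σnom=64.210; wc +0.360/-0.080 → slack +1.015/-1.396; half-tol=0.220, Σhalf²=0.334638
  +F: nom +22.690 → Σnom=86.900; wc +0.370/-0.220 → slack +1.385/-1.616; half-tol=0.295, Σhalf²=0.421663
  -G: nom -48.500 → Σnom=38.400; wc +0.334/-0.334 → slack +1.719/-1.950; half-tol=0.334, Σhalf²=0.533219
Nominal = 38.400. Worst-case = [38.400 - 1.950, 38.400 + 1.719] = [36.450, 40.119]. RSS = √0.533219 = 0.730.

nominal=38.400 wc=[36.450,40.119] rss=0.730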